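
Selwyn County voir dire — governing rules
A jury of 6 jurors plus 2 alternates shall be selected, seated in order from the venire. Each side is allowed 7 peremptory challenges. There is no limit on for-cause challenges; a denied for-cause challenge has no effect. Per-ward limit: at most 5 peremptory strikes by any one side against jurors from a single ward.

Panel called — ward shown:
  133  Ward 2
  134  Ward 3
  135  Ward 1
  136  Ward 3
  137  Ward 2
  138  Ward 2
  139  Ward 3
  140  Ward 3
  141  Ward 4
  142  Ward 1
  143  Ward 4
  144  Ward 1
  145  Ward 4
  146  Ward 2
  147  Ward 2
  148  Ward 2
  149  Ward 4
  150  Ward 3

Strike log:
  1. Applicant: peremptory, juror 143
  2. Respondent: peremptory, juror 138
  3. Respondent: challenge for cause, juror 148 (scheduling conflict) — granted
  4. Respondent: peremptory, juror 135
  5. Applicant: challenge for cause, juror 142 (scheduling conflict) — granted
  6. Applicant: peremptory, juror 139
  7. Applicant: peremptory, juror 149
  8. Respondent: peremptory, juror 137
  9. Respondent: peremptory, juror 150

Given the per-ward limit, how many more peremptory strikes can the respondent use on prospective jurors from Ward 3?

Respondent peremptories so far: #138, #135, #137, #150 — 4 of 7 used, 3 left overall.
Against Ward 3: #150 — 1 used; per-ward cap 5 leaves 4.
Binding limit: min(3, 4) = 3.

3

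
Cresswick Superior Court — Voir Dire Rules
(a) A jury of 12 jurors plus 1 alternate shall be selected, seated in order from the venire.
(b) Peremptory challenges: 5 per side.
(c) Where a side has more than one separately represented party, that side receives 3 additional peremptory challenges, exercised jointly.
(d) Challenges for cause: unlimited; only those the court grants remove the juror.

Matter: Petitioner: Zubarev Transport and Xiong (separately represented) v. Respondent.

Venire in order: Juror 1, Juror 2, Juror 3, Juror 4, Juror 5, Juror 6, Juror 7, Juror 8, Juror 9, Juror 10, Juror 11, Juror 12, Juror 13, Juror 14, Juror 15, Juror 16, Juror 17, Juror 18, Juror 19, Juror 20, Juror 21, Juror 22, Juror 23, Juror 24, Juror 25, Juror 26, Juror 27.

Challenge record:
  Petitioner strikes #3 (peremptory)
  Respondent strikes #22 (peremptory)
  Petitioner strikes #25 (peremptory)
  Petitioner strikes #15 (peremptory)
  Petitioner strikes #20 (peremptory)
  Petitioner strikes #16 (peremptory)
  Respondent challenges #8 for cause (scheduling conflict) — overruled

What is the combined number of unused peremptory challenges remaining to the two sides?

7

Petitioner allotment: 5 base + 3 multi-party = 8. Respondent allotment: 5.
Petitioner peremptories used: #3, #25, #15, #20, #16 — 5.
Respondent peremptories used: #22 — 1 (the for-cause on #8 doesn't count).
Remaining: (8 − 5) + (5 − 1) = 7.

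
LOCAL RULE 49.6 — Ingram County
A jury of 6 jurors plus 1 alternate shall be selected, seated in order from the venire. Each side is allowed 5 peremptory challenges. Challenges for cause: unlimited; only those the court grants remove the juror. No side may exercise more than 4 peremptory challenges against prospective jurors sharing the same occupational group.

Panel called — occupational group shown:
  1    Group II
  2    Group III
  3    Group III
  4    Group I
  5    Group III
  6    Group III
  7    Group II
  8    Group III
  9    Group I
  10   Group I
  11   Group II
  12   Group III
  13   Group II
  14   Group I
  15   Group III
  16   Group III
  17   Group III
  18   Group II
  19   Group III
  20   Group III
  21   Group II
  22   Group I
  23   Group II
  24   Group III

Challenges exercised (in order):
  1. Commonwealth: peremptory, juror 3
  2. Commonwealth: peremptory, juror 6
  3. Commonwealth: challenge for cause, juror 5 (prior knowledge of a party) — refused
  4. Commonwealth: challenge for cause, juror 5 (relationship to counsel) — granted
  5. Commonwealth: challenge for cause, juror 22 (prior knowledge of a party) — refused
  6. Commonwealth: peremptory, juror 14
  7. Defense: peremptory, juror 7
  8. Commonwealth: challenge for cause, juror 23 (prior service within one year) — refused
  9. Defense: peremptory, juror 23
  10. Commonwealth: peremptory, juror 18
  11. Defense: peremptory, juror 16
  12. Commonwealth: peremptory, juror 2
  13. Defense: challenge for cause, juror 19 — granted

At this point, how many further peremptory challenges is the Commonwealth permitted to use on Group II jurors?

Commonwealth peremptories so far: #3, #6, #14, #18, #2 — 5 of 5 used, 0 left overall.
Against Group II: #18 — 1 used; per-group cap 4 leaves 3.
Binding limit: min(0, 3) = 0.

0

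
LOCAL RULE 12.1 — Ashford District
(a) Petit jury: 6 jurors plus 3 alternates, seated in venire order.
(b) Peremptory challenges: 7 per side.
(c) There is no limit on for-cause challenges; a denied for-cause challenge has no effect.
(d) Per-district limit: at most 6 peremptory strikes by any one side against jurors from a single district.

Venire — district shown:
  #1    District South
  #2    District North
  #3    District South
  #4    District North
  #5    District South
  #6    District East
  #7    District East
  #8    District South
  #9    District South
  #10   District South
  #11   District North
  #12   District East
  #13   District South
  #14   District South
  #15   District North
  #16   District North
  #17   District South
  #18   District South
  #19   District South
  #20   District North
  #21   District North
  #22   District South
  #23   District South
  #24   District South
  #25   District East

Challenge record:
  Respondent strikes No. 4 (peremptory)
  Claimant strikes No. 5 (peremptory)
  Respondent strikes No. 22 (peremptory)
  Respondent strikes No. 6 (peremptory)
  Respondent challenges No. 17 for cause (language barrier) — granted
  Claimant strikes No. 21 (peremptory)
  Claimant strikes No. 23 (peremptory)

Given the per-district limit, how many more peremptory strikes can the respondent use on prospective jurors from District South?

4

Respondent peremptories so far: #4, #22, #6 — 3 of 7 used, 4 left overall.
Against District South: #22 — 1 used; per-district cap 6 leaves 5.
Binding limit: min(4, 5) = 4.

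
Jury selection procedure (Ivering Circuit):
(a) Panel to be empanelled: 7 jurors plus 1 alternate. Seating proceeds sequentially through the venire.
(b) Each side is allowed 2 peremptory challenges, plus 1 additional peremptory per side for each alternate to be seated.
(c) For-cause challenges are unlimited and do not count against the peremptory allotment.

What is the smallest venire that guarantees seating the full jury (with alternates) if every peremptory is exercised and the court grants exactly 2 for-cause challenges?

Seats to fill: 7 + 1 alternates = 8.
Peremptories: 2 + 1×1 = 3 per side × 2 sides = 6.
For-cause removals: 2.
Minimum venire: 8 + 6 + 2 = 16.

16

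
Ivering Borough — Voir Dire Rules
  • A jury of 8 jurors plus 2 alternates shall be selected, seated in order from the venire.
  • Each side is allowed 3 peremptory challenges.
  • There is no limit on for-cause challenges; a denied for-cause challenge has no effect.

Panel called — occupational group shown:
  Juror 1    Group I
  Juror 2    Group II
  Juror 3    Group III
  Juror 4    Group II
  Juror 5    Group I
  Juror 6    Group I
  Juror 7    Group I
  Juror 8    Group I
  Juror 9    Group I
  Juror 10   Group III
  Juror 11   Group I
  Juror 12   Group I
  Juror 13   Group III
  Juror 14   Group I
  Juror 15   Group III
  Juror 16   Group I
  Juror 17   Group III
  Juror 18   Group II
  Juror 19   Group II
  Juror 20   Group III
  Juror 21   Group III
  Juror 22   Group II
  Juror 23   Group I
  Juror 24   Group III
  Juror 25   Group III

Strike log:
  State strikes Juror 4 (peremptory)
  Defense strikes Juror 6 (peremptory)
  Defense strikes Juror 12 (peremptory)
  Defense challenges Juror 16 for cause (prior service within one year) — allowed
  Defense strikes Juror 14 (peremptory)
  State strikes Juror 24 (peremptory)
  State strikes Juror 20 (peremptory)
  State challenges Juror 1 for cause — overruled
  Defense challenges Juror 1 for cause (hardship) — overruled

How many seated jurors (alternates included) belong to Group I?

6

Removed: #4, #6, #12, #14, #16, #20, #24.
Seated (10 incl. alternates): #1, #2, #3, #5, #7, #8, #9, #10, #11, #13.
Of those, in Group I: #1, #5, #7, #8, #9, #11 → 6.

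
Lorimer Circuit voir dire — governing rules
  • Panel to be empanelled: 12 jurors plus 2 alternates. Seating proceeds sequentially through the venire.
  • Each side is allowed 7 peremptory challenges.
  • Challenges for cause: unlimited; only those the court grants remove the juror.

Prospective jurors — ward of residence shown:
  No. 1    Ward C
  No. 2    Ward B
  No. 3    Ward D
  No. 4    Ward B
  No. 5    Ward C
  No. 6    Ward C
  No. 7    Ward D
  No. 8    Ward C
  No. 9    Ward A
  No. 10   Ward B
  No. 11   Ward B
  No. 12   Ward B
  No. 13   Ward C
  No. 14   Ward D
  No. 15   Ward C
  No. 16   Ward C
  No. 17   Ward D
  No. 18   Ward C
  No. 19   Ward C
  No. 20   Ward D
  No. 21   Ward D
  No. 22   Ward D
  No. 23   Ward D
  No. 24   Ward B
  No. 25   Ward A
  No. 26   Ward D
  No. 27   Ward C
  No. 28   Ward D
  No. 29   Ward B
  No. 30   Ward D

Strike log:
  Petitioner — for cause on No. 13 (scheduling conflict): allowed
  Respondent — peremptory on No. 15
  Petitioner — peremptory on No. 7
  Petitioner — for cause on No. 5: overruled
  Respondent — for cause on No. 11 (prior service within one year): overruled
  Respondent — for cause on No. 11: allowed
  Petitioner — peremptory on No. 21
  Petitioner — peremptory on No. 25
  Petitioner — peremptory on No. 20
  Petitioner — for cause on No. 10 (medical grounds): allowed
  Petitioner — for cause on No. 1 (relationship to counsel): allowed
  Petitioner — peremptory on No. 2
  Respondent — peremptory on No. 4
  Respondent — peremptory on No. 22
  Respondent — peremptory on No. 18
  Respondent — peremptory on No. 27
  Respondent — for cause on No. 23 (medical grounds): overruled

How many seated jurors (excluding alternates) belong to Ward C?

Removed: #1, #2, #4, #7, #10, #11, #13, #15, #18, #20, #21, #22, #25, #27.
Seated jurors 1–12: #3, #5, #6, #8, #9, #12, #14, #16, #17, #19, #23, #24 (alternates #26, #28 not counted).
Of those, in Ward C: #5, #6, #8, #16, #19 → 5.

5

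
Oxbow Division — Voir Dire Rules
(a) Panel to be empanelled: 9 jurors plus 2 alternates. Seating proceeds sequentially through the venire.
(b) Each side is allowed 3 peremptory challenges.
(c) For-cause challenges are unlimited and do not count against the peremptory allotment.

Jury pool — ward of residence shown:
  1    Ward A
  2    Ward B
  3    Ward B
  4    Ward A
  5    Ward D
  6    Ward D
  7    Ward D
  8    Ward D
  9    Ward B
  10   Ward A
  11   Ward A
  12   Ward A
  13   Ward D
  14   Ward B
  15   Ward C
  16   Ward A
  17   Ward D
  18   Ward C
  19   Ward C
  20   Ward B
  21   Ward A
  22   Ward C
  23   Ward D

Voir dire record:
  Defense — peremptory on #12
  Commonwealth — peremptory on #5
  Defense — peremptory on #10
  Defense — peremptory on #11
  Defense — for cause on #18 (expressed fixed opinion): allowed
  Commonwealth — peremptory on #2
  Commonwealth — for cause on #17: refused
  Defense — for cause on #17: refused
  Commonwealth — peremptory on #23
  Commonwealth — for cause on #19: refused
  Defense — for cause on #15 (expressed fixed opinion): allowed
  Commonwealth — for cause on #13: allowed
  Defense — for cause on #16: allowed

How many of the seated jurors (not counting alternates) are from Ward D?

Removed: #2, #5, #10, #11, #12, #13, #15, #16, #18, #23.
Seated jurors 1–9: #1, #3, #4, #6, #7, #8, #9, #14, #17 (alternates #19, #20 not counted).
Of those, in Ward D: #6, #7, #8, #17 → 4.

4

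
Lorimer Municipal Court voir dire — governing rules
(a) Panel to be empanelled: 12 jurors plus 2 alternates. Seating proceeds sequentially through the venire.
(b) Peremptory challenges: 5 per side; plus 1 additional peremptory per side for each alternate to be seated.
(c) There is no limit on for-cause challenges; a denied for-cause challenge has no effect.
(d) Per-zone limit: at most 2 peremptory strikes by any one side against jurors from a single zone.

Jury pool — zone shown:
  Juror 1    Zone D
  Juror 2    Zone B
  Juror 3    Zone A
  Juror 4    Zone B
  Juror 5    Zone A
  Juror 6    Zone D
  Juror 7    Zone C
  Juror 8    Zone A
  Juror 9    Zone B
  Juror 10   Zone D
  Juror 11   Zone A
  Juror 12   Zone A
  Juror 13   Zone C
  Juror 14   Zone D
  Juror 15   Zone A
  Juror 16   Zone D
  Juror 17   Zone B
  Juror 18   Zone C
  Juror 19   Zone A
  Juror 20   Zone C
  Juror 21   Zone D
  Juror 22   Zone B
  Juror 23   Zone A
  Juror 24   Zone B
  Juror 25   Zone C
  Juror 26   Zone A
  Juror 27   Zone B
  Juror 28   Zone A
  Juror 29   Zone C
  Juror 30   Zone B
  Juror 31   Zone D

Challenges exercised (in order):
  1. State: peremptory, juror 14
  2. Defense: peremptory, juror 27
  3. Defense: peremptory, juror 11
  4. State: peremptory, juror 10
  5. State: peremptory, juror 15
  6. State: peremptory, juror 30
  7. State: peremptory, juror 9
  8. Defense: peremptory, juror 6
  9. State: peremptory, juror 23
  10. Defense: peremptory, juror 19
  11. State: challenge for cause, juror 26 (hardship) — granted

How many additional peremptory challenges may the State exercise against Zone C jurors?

1

State peremptories so far: #14, #10, #15, #30, #9, #23 — 6 of 7 used, 1 left overall.
Against Zone C: none yet — per-zone cap 2 leaves 2.
Binding limit: min(1, 2) = 1.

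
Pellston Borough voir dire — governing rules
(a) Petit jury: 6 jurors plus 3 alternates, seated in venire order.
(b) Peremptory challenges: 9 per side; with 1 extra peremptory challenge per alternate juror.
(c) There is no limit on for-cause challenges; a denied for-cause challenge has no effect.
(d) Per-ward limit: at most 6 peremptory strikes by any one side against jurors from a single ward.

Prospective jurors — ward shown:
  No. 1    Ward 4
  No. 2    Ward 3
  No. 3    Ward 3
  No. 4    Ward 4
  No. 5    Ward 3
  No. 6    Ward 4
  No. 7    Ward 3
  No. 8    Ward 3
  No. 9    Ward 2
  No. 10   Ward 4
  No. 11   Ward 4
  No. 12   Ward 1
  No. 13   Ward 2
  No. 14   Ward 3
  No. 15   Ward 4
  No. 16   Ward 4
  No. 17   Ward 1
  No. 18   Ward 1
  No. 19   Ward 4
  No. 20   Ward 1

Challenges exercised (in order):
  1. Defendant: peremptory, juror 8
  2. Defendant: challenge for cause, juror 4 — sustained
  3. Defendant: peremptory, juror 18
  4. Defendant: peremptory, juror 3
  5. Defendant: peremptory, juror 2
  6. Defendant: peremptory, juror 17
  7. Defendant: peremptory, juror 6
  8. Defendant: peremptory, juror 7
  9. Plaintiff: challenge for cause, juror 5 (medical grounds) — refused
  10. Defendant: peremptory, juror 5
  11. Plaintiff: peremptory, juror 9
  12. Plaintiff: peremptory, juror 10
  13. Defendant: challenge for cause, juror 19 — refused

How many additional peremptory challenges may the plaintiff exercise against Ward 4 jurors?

Plaintiff peremptories so far: #9, #10 — 2 of 12 used, 10 left overall.
Against Ward 4: #10 — 1 used; per-ward cap 6 leaves 5.
Binding limit: min(10, 5) = 5.

5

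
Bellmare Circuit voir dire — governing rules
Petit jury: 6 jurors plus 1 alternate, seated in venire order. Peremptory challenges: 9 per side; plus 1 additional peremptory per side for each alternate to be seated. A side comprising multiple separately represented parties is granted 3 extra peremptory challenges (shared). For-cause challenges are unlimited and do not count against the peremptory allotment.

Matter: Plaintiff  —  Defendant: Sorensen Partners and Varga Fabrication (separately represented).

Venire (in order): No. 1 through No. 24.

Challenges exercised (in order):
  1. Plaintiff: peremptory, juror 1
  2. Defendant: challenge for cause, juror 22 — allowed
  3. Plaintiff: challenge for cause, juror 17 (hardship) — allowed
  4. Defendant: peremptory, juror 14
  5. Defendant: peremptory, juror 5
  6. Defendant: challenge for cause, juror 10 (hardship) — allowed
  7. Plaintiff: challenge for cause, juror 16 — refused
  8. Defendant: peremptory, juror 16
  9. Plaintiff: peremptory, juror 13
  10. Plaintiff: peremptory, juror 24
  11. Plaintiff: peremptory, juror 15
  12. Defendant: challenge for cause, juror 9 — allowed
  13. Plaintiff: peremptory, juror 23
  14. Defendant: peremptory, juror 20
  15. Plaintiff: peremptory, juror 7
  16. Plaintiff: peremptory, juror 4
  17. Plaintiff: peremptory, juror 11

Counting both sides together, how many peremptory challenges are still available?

11

Plaintiff allotment: 9 base + 1 × 1 alternate = 10. Defendant allotment: 9 base + 1 × 1 alternate + 3 multi-party = 13.
Plaintiff peremptories used: #1, #13, #24, #15, #23, #7, #4, #11 — 8 (for-cause on #17, #16 don't count).
Defendant peremptories used: #14, #5, #16, #20 — 4 (for-cause on #22, #10, #9 don't count).
Remaining: (10 − 8) + (13 − 4) = 11.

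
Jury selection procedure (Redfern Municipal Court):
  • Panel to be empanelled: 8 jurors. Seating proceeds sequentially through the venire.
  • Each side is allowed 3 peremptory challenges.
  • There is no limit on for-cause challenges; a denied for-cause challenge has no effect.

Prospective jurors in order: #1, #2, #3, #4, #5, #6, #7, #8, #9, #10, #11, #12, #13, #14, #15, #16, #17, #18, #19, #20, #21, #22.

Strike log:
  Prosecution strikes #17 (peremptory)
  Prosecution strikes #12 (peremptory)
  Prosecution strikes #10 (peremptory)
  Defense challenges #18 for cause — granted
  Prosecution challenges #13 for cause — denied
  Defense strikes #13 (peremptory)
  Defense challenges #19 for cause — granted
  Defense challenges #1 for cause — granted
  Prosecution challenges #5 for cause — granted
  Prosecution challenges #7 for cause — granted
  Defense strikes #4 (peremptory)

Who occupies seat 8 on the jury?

Removed: #1, #4, #5, #7, #10, #12, #13, #17, #18, #19.
Seating in order: seats 1–8 → #2, #3, #6, #8, #9, #11, #14, #15.
So seat 8 is #15.

15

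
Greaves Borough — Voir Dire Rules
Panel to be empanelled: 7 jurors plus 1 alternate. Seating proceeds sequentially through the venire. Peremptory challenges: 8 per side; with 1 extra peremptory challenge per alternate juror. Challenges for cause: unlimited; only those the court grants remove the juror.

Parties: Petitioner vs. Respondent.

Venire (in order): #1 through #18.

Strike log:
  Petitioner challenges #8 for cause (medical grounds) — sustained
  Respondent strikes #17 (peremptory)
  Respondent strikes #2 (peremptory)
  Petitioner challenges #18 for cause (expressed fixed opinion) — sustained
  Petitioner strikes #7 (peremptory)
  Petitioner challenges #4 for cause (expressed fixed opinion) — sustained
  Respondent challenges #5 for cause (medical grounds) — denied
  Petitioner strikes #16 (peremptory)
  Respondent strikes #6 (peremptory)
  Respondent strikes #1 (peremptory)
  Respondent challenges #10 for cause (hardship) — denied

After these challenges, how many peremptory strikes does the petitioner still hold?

Petitioner allotment: 8 base + 1 × 1 alternate = 9.
Petitioner peremptories used: #7, #16 — 2 (for-cause on #8, #18, #4 don't count).
Remaining: 9 − 2 = 7.

7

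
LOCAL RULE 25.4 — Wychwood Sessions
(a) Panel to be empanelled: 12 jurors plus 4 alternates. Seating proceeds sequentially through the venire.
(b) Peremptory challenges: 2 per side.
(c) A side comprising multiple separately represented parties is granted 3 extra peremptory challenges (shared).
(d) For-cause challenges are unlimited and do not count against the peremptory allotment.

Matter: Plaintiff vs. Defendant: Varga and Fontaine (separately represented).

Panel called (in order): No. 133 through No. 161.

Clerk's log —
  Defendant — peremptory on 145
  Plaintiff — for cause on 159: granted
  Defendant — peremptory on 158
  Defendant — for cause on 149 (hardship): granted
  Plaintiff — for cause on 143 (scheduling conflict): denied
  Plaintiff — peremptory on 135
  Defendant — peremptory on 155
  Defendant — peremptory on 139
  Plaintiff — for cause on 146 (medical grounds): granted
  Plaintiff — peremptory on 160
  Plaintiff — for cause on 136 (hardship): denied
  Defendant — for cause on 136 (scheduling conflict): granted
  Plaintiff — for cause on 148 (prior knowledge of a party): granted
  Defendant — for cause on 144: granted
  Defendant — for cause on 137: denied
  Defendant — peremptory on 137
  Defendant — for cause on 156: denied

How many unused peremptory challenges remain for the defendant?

Defendant allotment: 2 base + 3 multi-party = 5.
Defendant peremptories used: #145, #158, #155, #139, #137 — 5 (for-cause on #149, #136, #144, #137, #156 don't count).
Remaining: 5 − 5 = 0.

0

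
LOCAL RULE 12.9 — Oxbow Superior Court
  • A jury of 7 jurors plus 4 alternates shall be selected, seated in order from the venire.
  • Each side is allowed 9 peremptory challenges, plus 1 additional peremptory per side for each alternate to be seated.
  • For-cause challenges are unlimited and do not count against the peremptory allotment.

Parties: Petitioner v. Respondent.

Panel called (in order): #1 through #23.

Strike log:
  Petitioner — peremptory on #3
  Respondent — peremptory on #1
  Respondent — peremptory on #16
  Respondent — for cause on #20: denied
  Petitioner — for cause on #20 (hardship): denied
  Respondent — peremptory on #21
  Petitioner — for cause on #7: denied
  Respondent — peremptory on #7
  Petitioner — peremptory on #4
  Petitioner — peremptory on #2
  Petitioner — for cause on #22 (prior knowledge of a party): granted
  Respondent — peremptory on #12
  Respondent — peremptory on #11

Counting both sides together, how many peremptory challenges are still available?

Petitioner allotment: 9 base + 1 × 4 alternates = 13. Respondent allotment: 9 base + 1 × 4 alternates = 13.
Petitioner peremptories used: #3, #4, #2 — 3 (for-cause on #20, #7, #22 don't count).
Respondent peremptories used: #1, #16, #21, #7, #12, #11 — 6 (the for-cause on #20 doesn't count).
Remaining: (13 − 3) + (13 − 6) = 17.

17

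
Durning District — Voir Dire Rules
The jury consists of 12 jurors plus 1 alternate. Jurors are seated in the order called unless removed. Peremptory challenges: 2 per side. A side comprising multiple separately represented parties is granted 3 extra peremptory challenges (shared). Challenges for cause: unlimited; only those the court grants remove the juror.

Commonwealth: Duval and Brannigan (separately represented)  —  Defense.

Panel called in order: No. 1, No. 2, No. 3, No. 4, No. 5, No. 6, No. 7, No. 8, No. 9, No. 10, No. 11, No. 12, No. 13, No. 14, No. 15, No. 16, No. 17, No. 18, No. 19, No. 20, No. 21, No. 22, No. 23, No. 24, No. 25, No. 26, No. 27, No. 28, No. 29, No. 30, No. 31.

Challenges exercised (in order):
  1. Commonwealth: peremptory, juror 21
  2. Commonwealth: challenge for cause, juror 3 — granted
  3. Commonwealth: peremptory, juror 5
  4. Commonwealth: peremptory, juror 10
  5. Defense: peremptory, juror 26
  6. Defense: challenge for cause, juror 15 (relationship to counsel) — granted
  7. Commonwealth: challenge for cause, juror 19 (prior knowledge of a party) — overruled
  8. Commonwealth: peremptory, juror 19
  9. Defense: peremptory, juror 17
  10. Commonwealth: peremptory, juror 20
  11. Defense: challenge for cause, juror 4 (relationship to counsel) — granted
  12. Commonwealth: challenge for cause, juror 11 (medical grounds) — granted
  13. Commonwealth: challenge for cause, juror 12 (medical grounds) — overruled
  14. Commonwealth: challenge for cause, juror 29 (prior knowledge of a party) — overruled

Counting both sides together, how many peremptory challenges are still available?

0

Commonwealth allotment: 2 base + 3 multi-party = 5. Defense allotment: 2.
Commonwealth peremptories used: #21, #5, #10, #19, #20 — 5 (for-cause on #3, #19, #11, #12, #29 don't count).
Defense peremptories used: #26, #17 — 2 (for-cause on #15, #4 don't count).
Remaining: (5 − 5) + (2 − 2) = 0.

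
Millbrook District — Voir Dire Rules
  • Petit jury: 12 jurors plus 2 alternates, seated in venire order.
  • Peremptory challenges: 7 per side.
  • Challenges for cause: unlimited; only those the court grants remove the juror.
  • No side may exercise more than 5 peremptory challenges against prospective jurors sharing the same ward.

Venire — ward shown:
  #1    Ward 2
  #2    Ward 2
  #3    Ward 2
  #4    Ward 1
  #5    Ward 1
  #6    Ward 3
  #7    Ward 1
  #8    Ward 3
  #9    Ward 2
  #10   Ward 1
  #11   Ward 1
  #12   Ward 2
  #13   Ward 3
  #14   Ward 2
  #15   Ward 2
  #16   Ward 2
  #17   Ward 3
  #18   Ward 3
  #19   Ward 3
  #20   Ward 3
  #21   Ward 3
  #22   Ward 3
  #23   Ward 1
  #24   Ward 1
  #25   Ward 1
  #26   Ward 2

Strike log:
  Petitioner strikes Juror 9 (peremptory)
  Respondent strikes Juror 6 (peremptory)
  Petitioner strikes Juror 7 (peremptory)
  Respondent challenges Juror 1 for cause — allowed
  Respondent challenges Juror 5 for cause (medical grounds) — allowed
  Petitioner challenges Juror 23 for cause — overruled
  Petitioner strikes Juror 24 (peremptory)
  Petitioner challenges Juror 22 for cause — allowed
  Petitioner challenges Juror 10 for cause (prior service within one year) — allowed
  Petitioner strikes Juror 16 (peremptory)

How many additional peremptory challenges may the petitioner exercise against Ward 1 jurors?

3

Petitioner peremptories so far: #9, #7, #24, #16 — 4 of 7 used, 3 left overall.
Against Ward 1: #7, #24 — 2 used; per-ward cap 5 leaves 3.
Binding limit: min(3, 3) = 3.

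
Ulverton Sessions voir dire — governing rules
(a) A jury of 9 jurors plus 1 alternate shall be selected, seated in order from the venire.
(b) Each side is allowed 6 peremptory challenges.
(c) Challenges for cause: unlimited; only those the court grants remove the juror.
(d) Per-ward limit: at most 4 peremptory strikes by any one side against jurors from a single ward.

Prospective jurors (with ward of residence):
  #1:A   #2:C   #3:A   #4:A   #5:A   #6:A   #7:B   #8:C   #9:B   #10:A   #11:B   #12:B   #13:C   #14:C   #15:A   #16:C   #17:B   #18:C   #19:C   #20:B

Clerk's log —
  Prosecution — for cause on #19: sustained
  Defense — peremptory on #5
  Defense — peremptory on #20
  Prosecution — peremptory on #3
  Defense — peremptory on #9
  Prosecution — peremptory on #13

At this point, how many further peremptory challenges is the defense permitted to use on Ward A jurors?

3

Defense peremptories so far: #5, #20, #9 — 3 of 6 used, 3 left overall.
Against Ward A: #5 — 1 used; per-ward cap 4 leaves 3.
Binding limit: min(3, 3) = 3.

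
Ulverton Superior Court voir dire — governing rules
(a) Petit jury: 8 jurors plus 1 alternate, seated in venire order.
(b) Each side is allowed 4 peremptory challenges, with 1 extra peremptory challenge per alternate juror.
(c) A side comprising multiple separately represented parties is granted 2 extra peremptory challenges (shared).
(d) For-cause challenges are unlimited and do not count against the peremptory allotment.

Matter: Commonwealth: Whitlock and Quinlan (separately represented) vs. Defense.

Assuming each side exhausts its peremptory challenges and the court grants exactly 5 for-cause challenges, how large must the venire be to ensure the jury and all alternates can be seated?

26

Seats to fill: 8 + 1 alternates = 9.
Peremptories — Commonwealth: 4 + 1×1 + 2 = 7; Defense: 4 + 1×1 = 5; total 12.
For-cause removals: 5.
Minimum venire: 9 + 12 + 5 = 26.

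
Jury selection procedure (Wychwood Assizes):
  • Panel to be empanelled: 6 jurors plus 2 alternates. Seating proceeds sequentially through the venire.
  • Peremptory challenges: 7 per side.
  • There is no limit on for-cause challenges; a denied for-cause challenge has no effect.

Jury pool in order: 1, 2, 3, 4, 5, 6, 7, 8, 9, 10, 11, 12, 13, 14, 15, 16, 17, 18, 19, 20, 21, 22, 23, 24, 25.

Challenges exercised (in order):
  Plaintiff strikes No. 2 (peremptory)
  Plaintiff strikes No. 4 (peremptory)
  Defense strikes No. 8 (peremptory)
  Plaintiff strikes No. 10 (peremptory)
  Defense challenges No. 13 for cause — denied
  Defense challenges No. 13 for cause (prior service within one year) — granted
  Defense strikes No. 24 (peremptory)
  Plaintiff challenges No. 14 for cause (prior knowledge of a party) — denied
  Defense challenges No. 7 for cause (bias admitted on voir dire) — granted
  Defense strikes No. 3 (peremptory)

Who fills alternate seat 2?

15

Removed: #2, #3, #4, #7, #8, #10, #13, #24. (#14 stays — for-cause denied.)
Filling seats in venire order through position 8: #1, #5, #6, #9, #11, #12, #14, #15.
So alternate 2 is #15.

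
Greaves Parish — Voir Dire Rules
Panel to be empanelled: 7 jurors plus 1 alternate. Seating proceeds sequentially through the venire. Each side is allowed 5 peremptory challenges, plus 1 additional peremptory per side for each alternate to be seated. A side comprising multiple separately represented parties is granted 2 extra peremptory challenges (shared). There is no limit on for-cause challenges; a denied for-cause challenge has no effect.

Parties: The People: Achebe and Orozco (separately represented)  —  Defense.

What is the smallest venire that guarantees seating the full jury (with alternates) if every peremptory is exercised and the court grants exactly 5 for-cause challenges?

27

Seats to fill: 7 + 1 alternates = 8.
Peremptories — The People: 5 + 1×1 + 2 = 8; Defense: 5 + 1×1 = 6; total 14.
For-cause removals: 5.
Minimum venire: 8 + 14 + 5 = 27.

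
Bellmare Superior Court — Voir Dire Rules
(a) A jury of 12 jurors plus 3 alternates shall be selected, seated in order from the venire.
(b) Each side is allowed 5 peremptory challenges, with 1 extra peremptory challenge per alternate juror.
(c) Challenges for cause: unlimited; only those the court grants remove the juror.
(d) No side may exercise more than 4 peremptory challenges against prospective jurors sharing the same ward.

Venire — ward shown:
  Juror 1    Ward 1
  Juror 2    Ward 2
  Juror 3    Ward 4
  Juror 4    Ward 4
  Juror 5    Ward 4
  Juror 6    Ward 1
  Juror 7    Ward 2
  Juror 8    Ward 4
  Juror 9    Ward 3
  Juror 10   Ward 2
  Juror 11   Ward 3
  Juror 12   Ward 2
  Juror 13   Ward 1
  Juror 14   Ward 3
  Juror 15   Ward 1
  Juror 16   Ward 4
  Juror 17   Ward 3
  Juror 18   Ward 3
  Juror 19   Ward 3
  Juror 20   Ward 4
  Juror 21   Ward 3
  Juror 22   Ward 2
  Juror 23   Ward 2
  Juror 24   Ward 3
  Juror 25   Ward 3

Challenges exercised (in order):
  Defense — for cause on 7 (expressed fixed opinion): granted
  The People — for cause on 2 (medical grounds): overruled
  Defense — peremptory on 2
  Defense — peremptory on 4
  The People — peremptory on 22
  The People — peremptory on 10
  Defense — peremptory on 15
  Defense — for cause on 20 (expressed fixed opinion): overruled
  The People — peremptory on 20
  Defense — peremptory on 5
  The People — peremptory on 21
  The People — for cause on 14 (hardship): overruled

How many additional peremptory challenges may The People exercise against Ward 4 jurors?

The People peremptories so far: #22, #10, #20, #21 — 4 of 8 used, 4 left overall.
Against Ward 4: #20 — 1 used; per-ward cap 4 leaves 3.
Binding limit: min(4, 3) = 3.

3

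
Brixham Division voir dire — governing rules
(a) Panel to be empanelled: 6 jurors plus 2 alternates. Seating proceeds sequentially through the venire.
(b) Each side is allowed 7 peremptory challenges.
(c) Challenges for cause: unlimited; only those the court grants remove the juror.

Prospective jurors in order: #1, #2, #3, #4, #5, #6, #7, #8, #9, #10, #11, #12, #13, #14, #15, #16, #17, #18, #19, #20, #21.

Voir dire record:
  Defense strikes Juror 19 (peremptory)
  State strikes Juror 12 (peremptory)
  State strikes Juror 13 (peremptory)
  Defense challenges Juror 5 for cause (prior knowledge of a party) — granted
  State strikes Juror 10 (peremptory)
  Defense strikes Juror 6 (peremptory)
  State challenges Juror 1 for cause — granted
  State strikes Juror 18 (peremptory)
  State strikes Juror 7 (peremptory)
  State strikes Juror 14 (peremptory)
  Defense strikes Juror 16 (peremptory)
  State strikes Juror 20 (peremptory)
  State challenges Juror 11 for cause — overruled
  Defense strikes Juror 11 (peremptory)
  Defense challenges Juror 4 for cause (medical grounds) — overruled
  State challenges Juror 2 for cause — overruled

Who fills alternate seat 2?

Removed: #1, #5, #6, #7, #10, #11, #12, #13, #14, #16, #18, #19, #20. (#2, #4 stay — for-cause denied.)
Seating in order: seats 1–6 → #2, #3, #4, #8, #9, #15; alternates → #17, #21.
So alternate 2 is #21.

21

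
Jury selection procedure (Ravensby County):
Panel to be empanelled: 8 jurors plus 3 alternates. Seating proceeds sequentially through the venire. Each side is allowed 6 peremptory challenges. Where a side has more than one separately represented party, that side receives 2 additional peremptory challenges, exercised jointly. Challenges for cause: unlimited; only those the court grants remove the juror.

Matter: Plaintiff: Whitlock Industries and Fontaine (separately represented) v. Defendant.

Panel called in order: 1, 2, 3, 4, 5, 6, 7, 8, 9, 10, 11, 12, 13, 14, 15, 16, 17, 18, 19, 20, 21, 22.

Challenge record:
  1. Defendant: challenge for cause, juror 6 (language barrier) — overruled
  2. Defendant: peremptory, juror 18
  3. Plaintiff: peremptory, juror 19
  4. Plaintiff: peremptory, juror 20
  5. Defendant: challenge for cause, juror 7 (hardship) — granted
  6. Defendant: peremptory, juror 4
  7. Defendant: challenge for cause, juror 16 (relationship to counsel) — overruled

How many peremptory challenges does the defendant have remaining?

4

Defendant allotment: 6.
Defendant peremptories used: #18, #4 — 2 (for-cause on #6, #7, #16 don't count).
Remaining: 6 − 2 = 4.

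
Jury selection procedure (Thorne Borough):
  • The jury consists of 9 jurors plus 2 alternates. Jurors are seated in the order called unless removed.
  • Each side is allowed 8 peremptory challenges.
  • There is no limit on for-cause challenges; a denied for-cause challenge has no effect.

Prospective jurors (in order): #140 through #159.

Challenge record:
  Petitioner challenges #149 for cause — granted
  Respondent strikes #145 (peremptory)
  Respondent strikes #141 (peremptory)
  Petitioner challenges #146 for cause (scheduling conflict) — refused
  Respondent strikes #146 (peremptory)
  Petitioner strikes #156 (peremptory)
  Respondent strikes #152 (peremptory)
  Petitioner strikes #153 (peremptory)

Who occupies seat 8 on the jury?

151

Removed: #141, #145, #146, #149, #152, #153, #156.
Seating in order: seats 1–9 → #140, #142, #143, #144, #147, #148, #150, #151, #154; alternates → #155, #157.
So seat 8 is #151.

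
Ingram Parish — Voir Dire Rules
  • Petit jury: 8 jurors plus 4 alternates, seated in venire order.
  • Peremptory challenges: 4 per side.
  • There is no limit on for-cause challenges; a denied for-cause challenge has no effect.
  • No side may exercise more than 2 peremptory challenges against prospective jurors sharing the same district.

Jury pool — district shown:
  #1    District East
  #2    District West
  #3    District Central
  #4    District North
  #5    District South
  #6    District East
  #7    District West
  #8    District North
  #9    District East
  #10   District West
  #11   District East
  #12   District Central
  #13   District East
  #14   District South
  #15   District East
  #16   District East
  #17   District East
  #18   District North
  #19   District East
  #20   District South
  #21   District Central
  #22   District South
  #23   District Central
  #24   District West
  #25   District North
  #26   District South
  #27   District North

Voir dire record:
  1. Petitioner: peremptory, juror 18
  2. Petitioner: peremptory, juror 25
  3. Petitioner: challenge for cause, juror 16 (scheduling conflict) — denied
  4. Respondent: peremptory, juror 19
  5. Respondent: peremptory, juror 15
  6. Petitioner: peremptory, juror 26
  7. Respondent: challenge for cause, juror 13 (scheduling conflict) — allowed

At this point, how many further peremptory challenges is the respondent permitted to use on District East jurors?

0

Respondent peremptories so far: #19, #15 — 2 of 4 used, 2 left overall.
Against District East: #19, #15 — 2 used; per-district cap 2 leaves 0.
Binding limit: min(2, 0) = 0.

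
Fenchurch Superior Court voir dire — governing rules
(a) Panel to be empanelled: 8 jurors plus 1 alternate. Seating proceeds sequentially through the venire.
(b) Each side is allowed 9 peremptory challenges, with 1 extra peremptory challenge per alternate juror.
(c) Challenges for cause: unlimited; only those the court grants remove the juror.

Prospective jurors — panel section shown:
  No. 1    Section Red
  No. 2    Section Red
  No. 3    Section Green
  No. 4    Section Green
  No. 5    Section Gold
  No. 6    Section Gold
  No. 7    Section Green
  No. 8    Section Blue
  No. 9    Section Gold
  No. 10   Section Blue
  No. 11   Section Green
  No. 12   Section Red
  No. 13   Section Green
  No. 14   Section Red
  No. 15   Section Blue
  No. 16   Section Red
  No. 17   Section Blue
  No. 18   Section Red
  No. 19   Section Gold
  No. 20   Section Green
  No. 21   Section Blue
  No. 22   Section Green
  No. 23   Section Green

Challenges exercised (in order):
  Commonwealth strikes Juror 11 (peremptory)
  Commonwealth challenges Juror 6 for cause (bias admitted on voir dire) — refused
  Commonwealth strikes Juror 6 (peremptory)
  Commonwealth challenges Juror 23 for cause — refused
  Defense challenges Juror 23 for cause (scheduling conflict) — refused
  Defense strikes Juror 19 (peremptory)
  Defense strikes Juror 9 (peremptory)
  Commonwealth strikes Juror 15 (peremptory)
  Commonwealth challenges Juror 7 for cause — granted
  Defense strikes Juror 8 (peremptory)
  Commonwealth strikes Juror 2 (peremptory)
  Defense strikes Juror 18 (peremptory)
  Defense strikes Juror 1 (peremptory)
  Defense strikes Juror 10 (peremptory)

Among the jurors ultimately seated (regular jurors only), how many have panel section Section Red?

3

Removed: #1, #2, #6, #7, #8, #9, #10, #11, #15, #18, #19.
Seated jurors 1–8: #3, #4, #5, #12, #13, #14, #16, #17 (alternates #20 not counted).
Of those, in Section Red: #12, #14, #16 → 3.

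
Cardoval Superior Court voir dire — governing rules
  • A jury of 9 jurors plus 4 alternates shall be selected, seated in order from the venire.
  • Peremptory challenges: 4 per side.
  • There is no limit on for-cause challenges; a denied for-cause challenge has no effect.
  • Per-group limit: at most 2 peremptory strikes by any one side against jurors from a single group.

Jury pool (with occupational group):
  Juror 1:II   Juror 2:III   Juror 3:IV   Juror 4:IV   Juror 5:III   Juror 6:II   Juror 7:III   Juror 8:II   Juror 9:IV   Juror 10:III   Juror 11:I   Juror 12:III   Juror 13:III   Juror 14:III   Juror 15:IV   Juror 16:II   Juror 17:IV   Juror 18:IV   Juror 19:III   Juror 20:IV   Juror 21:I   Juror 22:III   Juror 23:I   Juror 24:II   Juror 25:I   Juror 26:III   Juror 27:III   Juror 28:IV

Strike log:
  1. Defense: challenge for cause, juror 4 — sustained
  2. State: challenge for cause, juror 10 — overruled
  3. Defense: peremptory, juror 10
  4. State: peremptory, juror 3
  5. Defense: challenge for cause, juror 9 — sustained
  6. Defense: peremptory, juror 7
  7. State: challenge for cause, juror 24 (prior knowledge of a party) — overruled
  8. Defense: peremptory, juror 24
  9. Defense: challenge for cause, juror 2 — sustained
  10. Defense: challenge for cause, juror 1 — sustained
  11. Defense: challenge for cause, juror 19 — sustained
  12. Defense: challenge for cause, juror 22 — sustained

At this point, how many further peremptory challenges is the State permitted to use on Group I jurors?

State peremptories so far: #3 — 1 of 4 used, 3 left overall.
Against Group I: none yet — per-group cap 2 leaves 2.
Binding limit: min(3, 2) = 2.

2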